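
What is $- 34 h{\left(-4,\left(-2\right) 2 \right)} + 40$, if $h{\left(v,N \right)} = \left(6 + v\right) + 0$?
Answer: $-28$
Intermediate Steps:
$h{\left(v,N \right)} = 6 + v$
$- 34 h{\left(-4,\left(-2\right) 2 \right)} + 40 = - 34 \left(6 - 4\right) + 40 = \left(-34\right) 2 + 40 = -68 + 40 = -28$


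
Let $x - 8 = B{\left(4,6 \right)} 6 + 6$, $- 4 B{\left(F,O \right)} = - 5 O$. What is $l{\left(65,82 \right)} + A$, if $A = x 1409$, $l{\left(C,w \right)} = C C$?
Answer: $87356$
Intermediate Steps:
$B{\left(F,O \right)} = \frac{5 O}{4}$ ($B{\left(F,O \right)} = - \frac{\left(-5\right) O}{4} = \frac{5 O}{4}$)
$l{\left(C,w \right)} = C^{2}$
$x = 59$ ($x = 8 + \left(\frac{5}{4} \cdot 6 \cdot 6 + 6\right) = 8 + \left(\frac{15}{2} \cdot 6 + 6\right) = 8 + \left(45 + 6\right) = 8 + 51 = 59$)
$A = 83131$ ($A = 59 \cdot 1409 = 83131$)
$l{\left(65,82 \right)} + A = 65^{2} + 83131 = 4225 + 83131 = 87356$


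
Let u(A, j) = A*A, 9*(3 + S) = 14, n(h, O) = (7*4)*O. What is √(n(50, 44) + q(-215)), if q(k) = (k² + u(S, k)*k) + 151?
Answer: √3819913/9 ≈ 217.16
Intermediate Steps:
n(h, O) = 28*O
S = -13/9 (S = -3 + (⅑)*14 = -3 + 14/9 = -13/9 ≈ -1.4444)
u(A, j) = A²
q(k) = 151 + k² + 169*k/81 (q(k) = (k² + (-13/9)²*k) + 151 = (k² + 169*k/81) + 151 = 151 + k² + 169*k/81)
√(n(50, 44) + q(-215)) = √(28*44 + (151 + (-215)² + (169/81)*(-215))) = √(1232 + (151 + 46225 - 36335/81)) = √(1232 + 3720121/81) = √(3819913/81) = √3819913/9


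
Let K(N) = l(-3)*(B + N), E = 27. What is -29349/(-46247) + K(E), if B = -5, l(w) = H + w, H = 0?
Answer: -3022953/46247 ≈ -65.365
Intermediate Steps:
l(w) = w (l(w) = 0 + w = w)
K(N) = 15 - 3*N (K(N) = -3*(-5 + N) = 15 - 3*N)
-29349/(-46247) + K(E) = -29349/(-46247) + (15 - 3*27) = -29349*(-1/46247) + (15 - 81) = 29349/46247 - 66 = -3022953/46247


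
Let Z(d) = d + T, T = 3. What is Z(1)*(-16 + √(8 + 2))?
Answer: -64 + 4*√10 ≈ -51.351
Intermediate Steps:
Z(d) = 3 + d (Z(d) = d + 3 = 3 + d)
Z(1)*(-16 + √(8 + 2)) = (3 + 1)*(-16 + √(8 + 2)) = 4*(-16 + √10) = -64 + 4*√10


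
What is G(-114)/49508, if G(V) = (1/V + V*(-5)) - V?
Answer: 77975/5643912 ≈ 0.013816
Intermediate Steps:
G(V) = 1/V - 6*V (G(V) = (1/V - 5*V) - V = 1/V - 6*V)
G(-114)/49508 = (1/(-114) - 6*(-114))/49508 = (-1/114 + 684)*(1/49508) = (77975/114)*(1/49508) = 77975/5643912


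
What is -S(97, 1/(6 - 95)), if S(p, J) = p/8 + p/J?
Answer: 68967/8 ≈ 8620.9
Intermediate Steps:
S(p, J) = p/8 + p/J (S(p, J) = p*(⅛) + p/J = p/8 + p/J)
-S(97, 1/(6 - 95)) = -((⅛)*97 + 97/(1/(6 - 95))) = -(97/8 + 97/(1/(-89))) = -(97/8 + 97/(-1/89)) = -(97/8 + 97*(-89)) = -(97/8 - 8633) = -1*(-68967/8) = 68967/8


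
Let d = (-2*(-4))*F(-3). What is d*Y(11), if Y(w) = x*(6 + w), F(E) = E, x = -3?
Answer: 1224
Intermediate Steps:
Y(w) = -18 - 3*w (Y(w) = -3*(6 + w) = -18 - 3*w)
d = -24 (d = -2*(-4)*(-3) = 8*(-3) = -24)
d*Y(11) = -24*(-18 - 3*11) = -24*(-18 - 33) = -24*(-51) = 1224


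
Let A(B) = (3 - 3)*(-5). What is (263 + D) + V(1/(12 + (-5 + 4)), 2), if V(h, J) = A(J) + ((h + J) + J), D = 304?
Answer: 6282/11 ≈ 571.09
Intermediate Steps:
A(B) = 0 (A(B) = 0*(-5) = 0)
V(h, J) = h + 2*J (V(h, J) = 0 + ((h + J) + J) = 0 + ((J + h) + J) = 0 + (h + 2*J) = h + 2*J)
(263 + D) + V(1/(12 + (-5 + 4)), 2) = (263 + 304) + (1/(12 + (-5 + 4)) + 2*2) = 567 + (1/(12 - 1) + 4) = 567 + (1/11 + 4) = 567 + 45/11 = 6282/11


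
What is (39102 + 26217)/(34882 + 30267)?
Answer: 65319/65149 ≈ 1.0026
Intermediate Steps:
(39102 + 26217)/(34882 + 30267) = 65319/65149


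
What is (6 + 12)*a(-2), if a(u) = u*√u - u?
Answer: 36 - 36*I*√2 ≈ 36.0 - 50.912*I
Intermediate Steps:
a(u) = u^(3/2) - u
(6 + 12)*a(-2) = (6 + 12)*((-2)^(3/2) - 1*(-2)) = 18*(-2*I*√2 + 2) = 18*(2 - 2*I*√2) = 36 - 36*I*√2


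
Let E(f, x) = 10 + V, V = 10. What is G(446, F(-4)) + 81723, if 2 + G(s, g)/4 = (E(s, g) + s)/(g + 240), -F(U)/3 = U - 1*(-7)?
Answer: 18878029/231 ≈ 81723.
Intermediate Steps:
F(U) = -21 - 3*U (F(U) = -3*(U - 1*(-7)) = -3*(U + 7) = -3*(7 + U) = -21 - 3*U)
E(f, x) = 20 (E(f, x) = 10 + 10 = 20)
G(s, g) = -8 + 4*(20 + s)/(240 + g) (G(s, g) = -8 + 4*((20 + s)/(g + 240)) = -8 + 4*((20 + s)/(240 + g)) = -8 + 4*(20 + s)/(240 + g))
G(446, F(-4)) + 81723 = 4*(-460 + 446 - 2*(-21 - 3*(-4)))/(240 + (-21 - 3*(-4))) + 81723 = 4*(-460 + 446 - 2*(-21 + 12))/(240 + (-21 + 12)) + 81723 = 4*(-460 + 446 - 2*(-9))/(240 - 9) + 81723 = 4*(-460 + 446 + 18)/231 + 81723 = 4*(1/231)*4 + 81723 = 16/231 + 81723 = 18878029/231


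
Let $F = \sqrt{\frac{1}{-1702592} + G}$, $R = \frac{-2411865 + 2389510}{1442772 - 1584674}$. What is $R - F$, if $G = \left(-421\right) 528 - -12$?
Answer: $\frac{22355}{141902} - \frac{253 i \sqrt{157286965331}}{212824} \approx 0.15754 - 471.46 i$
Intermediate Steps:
$G = -222276$ ($G = -222288 + \left(-305 + 317\right) = -222288 + 12 = -222276$)
$R = \frac{22355}{141902}$ ($R = - \frac{22355}{-141902} = \left(-22355\right) \left(- \frac{1}{141902}\right) = \frac{22355}{141902} \approx 0.15754$)
$F = \frac{253 i \sqrt{157286965331}}{212824}$ ($F = \sqrt{\frac{1}{-1702592} - 222276} = \sqrt{- \frac{1}{1702592} - 222276} = \sqrt{- \frac{378445339393}{1702592}} = \frac{253 i \sqrt{157286965331}}{212824} \approx 471.46 i$)
$R - F = \frac{22355}{141902} - \frac{253 i \sqrt{157286965331}}{212824}$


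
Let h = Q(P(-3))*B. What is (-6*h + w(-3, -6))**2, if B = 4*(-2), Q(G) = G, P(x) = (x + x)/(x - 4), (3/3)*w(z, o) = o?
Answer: 60516/49 ≈ 1235.0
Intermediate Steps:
w(z, o) = o
P(x) = 2*x/(-4 + x) (P(x) = (2*x)/(-4 + x) = 2*x/(-4 + x))
B = -8
h = -48/7 (h = (2*(-3)/(-4 - 3))*(-8) = (2*(-3)/(-7))*(-8) = (2*(-3)*(-1/7))*(-8) = (6/7)*(-8) = -48/7 ≈ -6.8571)
(-6*h + w(-3, -6))**2 = (-6*(-48/7) - 6)**2 = (288/7 - 6)**2 = (246/7)**2 = 60516/49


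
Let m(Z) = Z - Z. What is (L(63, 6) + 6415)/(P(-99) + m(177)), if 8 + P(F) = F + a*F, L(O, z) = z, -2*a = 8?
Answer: 6421/289 ≈ 22.218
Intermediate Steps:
a = -4 (a = -1/2*8 = -4)
P(F) = -8 - 3*F (P(F) = -8 + (F - 4*F) = -8 - 3*F)
m(Z) = 0
(L(63, 6) + 6415)/(P(-99) + m(177)) = (6 + 6415)/((-8 - 3*(-99)) + 0) = 6421/((-8 + 297) + 0) = 6421/(289 + 0) = 6421/289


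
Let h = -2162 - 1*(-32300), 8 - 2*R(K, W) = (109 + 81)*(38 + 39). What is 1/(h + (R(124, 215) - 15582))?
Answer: 1/7245 ≈ 0.00013803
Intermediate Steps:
R(K, W) = -7311 (R(K, W) = 4 - (109 + 81)*(38 + 39)/2 = 4 - 95*77 = 4 - ½*14630 = 4 - 7315 = -7311)
h = 30138 (h = -2162 + 32300 = 30138)
1/(h + (R(124, 215) - 15582)) = 1/(30138 + (-7311 - 15582)) = 1/(30138 - 22893) = 1/7245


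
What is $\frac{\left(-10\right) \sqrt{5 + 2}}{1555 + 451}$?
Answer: $- \frac{5 \sqrt{7}}{1003} \approx -0.013189$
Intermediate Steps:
$\frac{\left(-10\right) \sqrt{5 + 2}}{1555 + 451} = \frac{\left(-10\right) \sqrt{7}}{2006} = - 10 \sqrt{7} \cdot \frac{1}{2006} = - \frac{5 \sqrt{7}}{1003}$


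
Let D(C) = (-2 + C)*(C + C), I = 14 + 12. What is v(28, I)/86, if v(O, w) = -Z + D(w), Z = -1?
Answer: 1249/86 ≈ 14.523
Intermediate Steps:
I = 26
D(C) = 2*C*(-2 + C) (D(C) = (-2 + C)*(2*C) = 2*C*(-2 + C))
v(O, w) = 1 + 2*w*(-2 + w) (v(O, w) = -1*(-1) + 2*w*(-2 + w) = 1 + 2*w*(-2 + w))
v(28, I)/86 = (1 + 2*26*(-2 + 26))/86 = (1 + 2*26*24)*(1/86) = (1 + 1248)*(1/86) = 1249*(1/86) = 1249/86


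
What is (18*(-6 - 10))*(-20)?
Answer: 5760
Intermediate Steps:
(18*(-6 - 10))*(-20) = (18*(-16))*(-20) = -288*(-20) = 5760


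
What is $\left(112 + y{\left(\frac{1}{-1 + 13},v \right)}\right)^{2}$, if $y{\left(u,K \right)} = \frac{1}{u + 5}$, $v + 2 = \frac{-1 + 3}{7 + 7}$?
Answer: $\frac{46840336}{3721} \approx 12588.0$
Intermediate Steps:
$v = - \frac{13}{7}$ ($v = -2 + \frac{-1 + 3}{7 + 7} = -2 + \frac{2}{14} = -2 + 2 \cdot \frac{1}{14} = -2 + \frac{1}{7} = - \frac{13}{7} \approx -1.8571$)
$y{\left(u,K \right)} = \frac{1}{5 + u}$
$\left(112 + y{\left(\frac{1}{-1 + 13},v \right)}\right)^{2} = \left(112 + \frac{1}{5 + \frac{1}{-1 + 13}}\right)^{2} = \left(112 + \frac{1}{5 + \frac{1}{12}}\right)^{2} = \left(112 + \frac{1}{\frac{61}{12}}\right)^{2} = \left(112 + \frac{12}{61}\right)^{2} = \left(\frac{6844}{61}\right)^{2} = \frac{46840336}{3721}$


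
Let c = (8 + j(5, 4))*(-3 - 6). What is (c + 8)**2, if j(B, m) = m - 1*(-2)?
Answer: 13924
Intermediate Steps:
j(B, m) = 2 + m (j(B, m) = m + 2 = 2 + m)
c = -126 (c = (8 + (2 + 4))*(-3 - 6) = (8 + 6)*(-9) = 14*(-9) = -126)
(c + 8)**2 = (-126 + 8)**2 = (-118)**2 = 13924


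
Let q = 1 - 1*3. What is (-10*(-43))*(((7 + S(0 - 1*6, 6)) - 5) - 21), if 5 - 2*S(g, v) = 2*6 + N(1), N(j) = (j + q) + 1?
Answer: -9675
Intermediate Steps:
q = -2 (q = 1 - 3 = -2)
N(j) = -1 + j (N(j) = (j - 2) + 1 = (-2 + j) + 1 = -1 + j)
S(g, v) = -7/2 (S(g, v) = 5/2 - (2*6 + (-1 + 1))/2 = 5/2 - (12 + 0)/2 = 5/2 - 1/2*12 = 5/2 - 6 = -7/2)
(-10*(-43))*(((7 + S(0 - 1*6, 6)) - 5) - 21) = (-10*(-43))*(((7 - 7/2) - 5) - 21) = 430*((7/2 - 5) - 21) = 430*(-3/2 - 21) = 430*(-45/2) = -9675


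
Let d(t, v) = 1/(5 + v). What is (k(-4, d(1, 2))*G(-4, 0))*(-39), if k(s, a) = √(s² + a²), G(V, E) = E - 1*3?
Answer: 117*√785/7 ≈ 468.30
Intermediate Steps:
G(V, E) = -3 + E (G(V, E) = E - 3 = -3 + E)
k(s, a) = √(a² + s²)
(k(-4, d(1, 2))*G(-4, 0))*(-39) = (√((1/(5 + 2))² + (-4)²)*(-3 + 0))*(-39) = (√((1/7)² + 16)*(-3))*(-39) = (√((⅐)² + 16)*(-3))*(-39) = (√(1/49 + 16)*(-3))*(-39) = (√(785/49)*(-3))*(-39) = ((√785/7)*(-3))*(-39) = -3*√785/7*(-39) = 117*√785/7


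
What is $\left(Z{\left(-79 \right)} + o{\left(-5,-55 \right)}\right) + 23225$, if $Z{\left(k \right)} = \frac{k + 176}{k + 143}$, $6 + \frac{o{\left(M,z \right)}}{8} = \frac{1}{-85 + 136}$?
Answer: $\frac{75655187}{3264} \approx 23179.0$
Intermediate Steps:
$o{\left(M,z \right)} = - \frac{2440}{51}$ ($o{\left(M,z \right)} = -48 + \frac{8}{-85 + 136} = -48 + \frac{8}{51} = - \frac{2440}{51}$)
$Z{\left(k \right)} = \frac{176 + k}{143 + k}$
$\left(Z{\left(-79 \right)} + o{\left(-5,-55 \right)}\right) + 23225 = \left(\frac{176 - 79}{143 - 79} - \frac{2440}{51}\right) + 23225 = \left(\frac{1}{64} \cdot 97 - \frac{2440}{51}\right) + 23225 = \left(\frac{97}{64} - \frac{2440}{51}\right) + 23225 = - \frac{151213}{3264} + 23225 = \frac{75655187}{3264}$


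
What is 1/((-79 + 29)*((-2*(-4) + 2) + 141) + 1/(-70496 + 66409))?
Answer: -4087/30856851 ≈ -0.00013245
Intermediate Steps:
1/((-79 + 29)*((-2*(-4) + 2) + 141) + 1/(-70496 + 66409)) = 1/(-50*((8 + 2) + 141) + 1/(-4087)) = 1/(-50*(10 + 141) - 1/4087) = 1/(-50*151 - 1/4087) = 1/(-7550 - 1/4087) = 1/(-30856851/4087) = -4087/30856851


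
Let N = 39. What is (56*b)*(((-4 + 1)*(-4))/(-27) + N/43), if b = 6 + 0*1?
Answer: 20048/129 ≈ 155.41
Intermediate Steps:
b = 6 (b = 6 + 0 = 6)
(56*b)*(((-4 + 1)*(-4))/(-27) + N/43) = (56*6)*(((-4 + 1)*(-4))/(-27) + 39/43) = 336*(-3*(-4)*(-1/27) + 39*(1/43)) = 336*(12*(-1/27) + 39/43) = 336*(-4/9 + 39/43) = 336*(179/387) = 20048/129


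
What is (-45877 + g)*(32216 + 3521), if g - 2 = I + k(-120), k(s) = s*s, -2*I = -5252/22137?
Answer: -24900092428913/22137 ≈ -1.1248e+9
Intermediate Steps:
I = 2626/22137 (I = -(-2626)/22137 = -½*(-5252/22137) = 2626/22137 ≈ 0.11862)
k(s) = s²
g = 318819700/22137 (g = 2 + (2626/22137 + (-120)²) = 2 + (2626/22137 + 14400) = 2 + 318775426/22137 = 318819700/22137 ≈ 14402.)
(-45877 + g)*(32216 + 3521) = (-45877 + 318819700/22137)*(32216 + 3521) = -696759449/22137*35737 = -24900092428913/22137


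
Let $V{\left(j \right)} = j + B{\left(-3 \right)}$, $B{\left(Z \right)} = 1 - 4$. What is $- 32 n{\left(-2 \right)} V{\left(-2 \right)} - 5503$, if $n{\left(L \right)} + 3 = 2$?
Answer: $-5663$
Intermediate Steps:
$B{\left(Z \right)} = -3$
$n{\left(L \right)} = -1$ ($n{\left(L \right)} = -3 + 2 = -1$)
$V{\left(j \right)} = -3 + j$ ($V{\left(j \right)} = j - 3 = -3 + j$)
$- 32 n{\left(-2 \right)} V{\left(-2 \right)} - 5503 = \left(-32\right) \left(-1\right) \left(-3 - 2\right) - 5503 = 32 \left(-5\right) - 5503 = -160 - 5503 = -5663$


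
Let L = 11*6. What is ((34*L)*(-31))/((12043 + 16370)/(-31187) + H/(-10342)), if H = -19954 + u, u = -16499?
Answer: -7478963701352/281004155 ≈ -26615.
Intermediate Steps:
L = 66
H = -36453 (H = -19954 - 16499 = -36453)
((34*L)*(-31))/((12043 + 16370)/(-31187) + H/(-10342)) = ((34*66)*(-31))/((12043 + 16370)/(-31187) - 36453/(-10342)) = (2244*(-31))/(28413*(-1/31187) - 36453*(-1/10342)) = -69564/(-28413/31187 + 36453/10342) = -69564/843012465/322535954 = -69564*322535954/843012465 = -7478963701352/281004155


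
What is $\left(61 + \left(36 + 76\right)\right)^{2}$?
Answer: $29929$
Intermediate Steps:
$\left(61 + \left(36 + 76\right)\right)^{2} = \left(61 + 112\right)^{2} = 173^{2} = 29929$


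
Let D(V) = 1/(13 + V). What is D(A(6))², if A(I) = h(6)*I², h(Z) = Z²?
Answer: 1/1713481 ≈ 5.8361e-7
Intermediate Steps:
A(I) = 36*I² (A(I) = 6²*I² = 36*I²)
D(A(6))² = (1/(13 + 36*6²))² = (1/(13 + 36*36))² = (1/(13 + 1296))² = (1/1309)² = 1/1713481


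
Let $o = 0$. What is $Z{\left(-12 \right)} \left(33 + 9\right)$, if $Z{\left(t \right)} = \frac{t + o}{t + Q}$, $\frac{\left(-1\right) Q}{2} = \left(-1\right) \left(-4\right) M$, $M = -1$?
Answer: $126$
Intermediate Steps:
$Q = 8$ ($Q = - 2 \left(-1\right) \left(-4\right) \left(-1\right) = - 2 \cdot 4 \left(-1\right) = \left(-2\right) \left(-4\right) = 8$)
$Z{\left(t \right)} = \frac{t}{8 + t}$ ($Z{\left(t \right)} = \frac{t + 0}{t + 8} = \frac{t}{8 + t}$)
$Z{\left(-12 \right)} \left(33 + 9\right) = - \frac{12}{8 - 12} \left(33 + 9\right) = - \frac{12}{-4} \cdot 42 = \left(-12\right) \left(- \frac{1}{4}\right) 42 = 3 \cdot 42 = 126$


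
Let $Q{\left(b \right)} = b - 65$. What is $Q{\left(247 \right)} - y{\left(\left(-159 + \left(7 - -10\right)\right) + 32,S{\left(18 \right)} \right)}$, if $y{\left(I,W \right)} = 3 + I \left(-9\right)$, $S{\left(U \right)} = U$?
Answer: $-811$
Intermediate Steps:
$y{\left(I,W \right)} = 3 - 9 I$
$Q{\left(b \right)} = -65 + b$ ($Q{\left(b \right)} = b - 65 = -65 + b$)
$Q{\left(247 \right)} - y{\left(\left(-159 + \left(7 - -10\right)\right) + 32,S{\left(18 \right)} \right)} = \left(-65 + 247\right) - \left(3 - 9 \left(\left(-159 + \left(7 - -10\right)\right) + 32\right)\right) = 182 - \left(3 - 9 \left(\left(-159 + \left(7 + 10\right)\right) + 32\right)\right) = 182 - \left(3 - 9 \left(\left(-159 + 17\right) + 32\right)\right) = 182 - \left(3 - 9 \left(-142 + 32\right)\right) = 182 - \left(3 - -990\right) = 182 - \left(3 + 990\right) = 182 - 993 = -811$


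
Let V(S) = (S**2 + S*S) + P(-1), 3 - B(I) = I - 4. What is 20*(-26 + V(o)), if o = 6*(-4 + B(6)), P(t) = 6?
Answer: 12560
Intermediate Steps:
B(I) = 7 - I (B(I) = 3 - (I - 4) = 3 - (-4 + I) = 3 + (4 - I) = 7 - I)
o = -18 (o = 6*(-4 + (7 - 1*6)) = 6*(-4 + (7 - 6)) = 6*(-4 + 1) = 6*(-3) = -18)
V(S) = 6 + 2*S**2 (V(S) = (S**2 + S*S) + 6 = (S**2 + S**2) + 6 = 2*S**2 + 6 = 6 + 2*S**2)
20*(-26 + V(o)) = 20*(-26 + (6 + 2*(-18)**2)) = 20*(-26 + (6 + 2*324)) = 20*(-26 + (6 + 648)) = 20*(-26 + 654) = 20*628 = 12560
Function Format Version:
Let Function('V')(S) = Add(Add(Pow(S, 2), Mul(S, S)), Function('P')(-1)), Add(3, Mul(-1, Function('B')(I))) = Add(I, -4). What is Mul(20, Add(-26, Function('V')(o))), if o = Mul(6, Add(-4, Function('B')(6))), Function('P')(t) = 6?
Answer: 12560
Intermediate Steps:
Function('B')(I) = Add(7, Mul(-1, I)) (Function('B')(I) = Add(3, Mul(-1, Add(I, -4))) = Add(3, Mul(-1, Add(-4, I))) = Add(3, Add(4, Mul(-1, I))) = Add(7, Mul(-1, I)))
o = -18 (o = Mul(6, Add(-4, Add(7, Mul(-1, 6)))) = Mul(6, Add(-4, Add(7, -6))) = Mul(6, Add(-4, 1)) = Mul(6, -3) = -18)
Function('V')(S) = Add(6, Mul(2, Pow(S, 2))) (Function('V')(S) = Add(Add(Pow(S, 2), Mul(S, S)), 6) = Add(Add(Pow(S, 2), Pow(S, 2)), 6) = Add(Mul(2, Pow(S, 2)), 6) = Add(6, Mul(2, Pow(S, 2))))
Mul(20, Add(-26, Function('V')(o))) = Mul(20, Add(-26, Add(6, Mul(2, Pow(-18, 2))))) = Mul(20, Add(-26, Add(6, Mul(2, 324)))) = Mul(20, Add(-26, Add(6, 648))) = Mul(20, Add(-26, 654)) = Mul(20, 628) = 12560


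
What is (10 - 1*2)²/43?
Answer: 64/43 ≈ 1.4884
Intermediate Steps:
(10 - 1*2)²/43 = (10 - 2)²*(1/43) = 8²*(1/43) = 64*(1/43) = 64/43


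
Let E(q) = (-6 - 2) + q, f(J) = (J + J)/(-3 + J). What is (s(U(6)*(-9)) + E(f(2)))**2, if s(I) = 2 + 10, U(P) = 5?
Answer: 0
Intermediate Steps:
f(J) = 2*J/(-3 + J) (f(J) = (2*J)/(-3 + J) = 2*J/(-3 + J))
E(q) = -8 + q
s(I) = 12
(s(U(6)*(-9)) + E(f(2)))**2 = (12 + (-8 + 2*2/(-3 + 2)))**2 = (12 + (-8 + 2*2/(-1)))**2 = (12 + (-8 + 2*2*(-1)))**2 = (12 + (-8 - 4))**2 = (12 - 12)**2 = 0**2 = 0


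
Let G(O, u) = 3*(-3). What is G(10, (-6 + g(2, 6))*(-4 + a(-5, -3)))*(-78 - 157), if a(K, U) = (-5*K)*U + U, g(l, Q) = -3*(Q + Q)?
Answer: 2115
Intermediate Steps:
g(l, Q) = -6*Q
a(K, U) = U - 5*K*U (a(K, U) = -5*K*U + U = U - 5*K*U)
G(O, u) = -9
G(10, (-6 + g(2, 6))*(-4 + a(-5, -3)))*(-78 - 157) = -9*(-78 - 157) = -9*(-235) = 2115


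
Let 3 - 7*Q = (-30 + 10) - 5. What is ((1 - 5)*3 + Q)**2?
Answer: 64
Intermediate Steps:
Q = 4 (Q = 3/7 - ((-30 + 10) - 5)/7 = 3/7 - (-20 - 5)/7 = 3/7 - 1/7*(-25) = 3/7 + 25/7 = 4)
((1 - 5)*3 + Q)**2 = ((1 - 5)*3 + 4)**2 = (-4*3 + 4)**2 = (-12 + 4)**2 = (-8)**2 = 64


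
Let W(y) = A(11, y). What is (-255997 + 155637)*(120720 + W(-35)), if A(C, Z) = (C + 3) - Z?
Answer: -12120376840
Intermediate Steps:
A(C, Z) = 3 + C - Z (A(C, Z) = (3 + C) - Z = 3 + C - Z)
W(y) = 14 - y (W(y) = 3 + 11 - y = 14 - y)
(-255997 + 155637)*(120720 + W(-35)) = (-255997 + 155637)*(120720 + (14 - 1*(-35))) = -100360*(120720 + (14 + 35)) = -100360*(120720 + 49) = -100360*120769 = -12120376840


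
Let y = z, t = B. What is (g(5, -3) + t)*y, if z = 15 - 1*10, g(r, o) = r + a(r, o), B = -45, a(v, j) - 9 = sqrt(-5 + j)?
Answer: -155 + 10*I*sqrt(2) ≈ -155.0 + 14.142*I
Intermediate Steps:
a(v, j) = 9 + sqrt(-5 + j)
t = -45
g(r, o) = 9 + r + sqrt(-5 + o) (g(r, o) = r + (9 + sqrt(-5 + o)) = 9 + r + sqrt(-5 + o))
z = 5 (z = 15 - 10 = 5)
y = 5
(g(5, -3) + t)*y = ((9 + 5 + sqrt(-5 - 3)) - 45)*5 = ((9 + 5 + sqrt(-8)) - 45)*5 = ((9 + 5 + 2*I*sqrt(2)) - 45)*5 = ((14 + 2*I*sqrt(2)) - 45)*5 = (-31 + 2*I*sqrt(2))*5 = -155 + 10*I*sqrt(2)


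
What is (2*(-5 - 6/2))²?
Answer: 256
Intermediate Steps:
(2*(-5 - 6/2))² = (2*(-5 - 6*½))² = (2*(-5 - 3))² = (2*(-8))² = (-16)² = 256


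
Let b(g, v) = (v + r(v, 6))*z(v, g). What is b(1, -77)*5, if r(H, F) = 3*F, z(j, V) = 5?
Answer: -1475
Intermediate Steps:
b(g, v) = 90 + 5*v (b(g, v) = (v + 3*6)*5 = (v + 18)*5 = (18 + v)*5 = 90 + 5*v)
b(1, -77)*5 = (90 + 5*(-77))*5 = (90 - 385)*5 = -295*5 = -1475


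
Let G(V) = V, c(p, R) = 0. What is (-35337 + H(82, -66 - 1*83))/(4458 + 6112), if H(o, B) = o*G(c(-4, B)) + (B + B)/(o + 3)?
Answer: -3003943/898450 ≈ -3.3435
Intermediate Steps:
H(o, B) = 2*B/(3 + o) (H(o, B) = o*0 + (B + B)/(o + 3) = 0 + (2*B)/(3 + o) = 0 + 2*B/(3 + o) = 2*B/(3 + o))
(-35337 + H(82, -66 - 1*83))/(4458 + 6112) = (-35337 + 2*(-66 - 1*83)/(3 + 82))/(4458 + 6112) = (-35337 + 2*(-66 - 83)/85)/10570 = (-35337 + 2*(-149)*(1/85))*(1/10570) = (-35337 - 298/85)*(1/10570) = -3003943/85*1/10570 = -3003943/898450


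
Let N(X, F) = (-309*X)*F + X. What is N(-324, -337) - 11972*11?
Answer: -33871108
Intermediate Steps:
N(X, F) = X - 309*F*X (N(X, F) = -309*F*X + X = X - 309*F*X)
N(-324, -337) - 11972*11 = -324*(1 - 309*(-337)) - 11972*11 = -324*(1 + 104133) - 131692 = -324*104134 - 131692 = -33739416 - 131692 = -33871108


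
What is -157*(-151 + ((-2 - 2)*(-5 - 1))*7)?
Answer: -2669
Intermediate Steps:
-157*(-151 + ((-2 - 2)*(-5 - 1))*7) = -157*(-151 - 4*(-6)*7) = -157*(-151 + 24*7) = -157*(-151 + 168) = -157*17 = -2669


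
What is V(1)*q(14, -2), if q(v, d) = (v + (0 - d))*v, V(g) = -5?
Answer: -1120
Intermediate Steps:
q(v, d) = v*(v - d) (q(v, d) = (v - d)*v = v*(v - d))
V(1)*q(14, -2) = -70*(14 - 1*(-2)) = -70*(14 + 2) = -70*16 = -5*224 = -1120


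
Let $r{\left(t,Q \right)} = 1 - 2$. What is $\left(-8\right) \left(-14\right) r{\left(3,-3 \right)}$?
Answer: $-112$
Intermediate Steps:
$r{\left(t,Q \right)} = -1$
$\left(-8\right) \left(-14\right) r{\left(3,-3 \right)} = \left(-8\right) \left(-14\right) \left(-1\right) = 112 \left(-1\right) = -112$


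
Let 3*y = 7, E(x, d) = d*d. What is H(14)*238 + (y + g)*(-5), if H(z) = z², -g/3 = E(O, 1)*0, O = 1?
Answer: 139909/3 ≈ 46636.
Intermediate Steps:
E(x, d) = d²
y = 7/3 (y = (⅓)*7 = 7/3 ≈ 2.3333)
g = 0 (g = -3*1²*0 = -3*0 = 0)
H(14)*238 + (y + g)*(-5) = 14²*238 + (7/3 + 0)*(-5) = 196*238 + (7/3)*(-5) = 46648 - 35/3 = 139909/3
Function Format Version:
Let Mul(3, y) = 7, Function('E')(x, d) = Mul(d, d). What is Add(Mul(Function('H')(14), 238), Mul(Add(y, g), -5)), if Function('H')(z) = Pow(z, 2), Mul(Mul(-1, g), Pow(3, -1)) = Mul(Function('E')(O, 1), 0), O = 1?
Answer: Rational(139909, 3) ≈ 46636.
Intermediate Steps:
Function('E')(x, d) = Pow(d, 2)
y = Rational(7, 3) (y = Mul(Rational(1, 3), 7) = Rational(7, 3) ≈ 2.3333)
g = 0 (g = Mul(-3, Mul(Pow(1, 2), 0)) = Mul(-3, Mul(1, 0)) = Mul(-3, 0) = 0)
Add(Mul(Function('H')(14), 238), Mul(Add(y, g), -5)) = Add(Mul(Pow(14, 2), 238), Mul(Add(Rational(7, 3), 0), -5)) = Add(Mul(196, 238), Mul(Rational(7, 3), -5)) = Add(46648, Rational(-35, 3)) = Rational(139909, 3)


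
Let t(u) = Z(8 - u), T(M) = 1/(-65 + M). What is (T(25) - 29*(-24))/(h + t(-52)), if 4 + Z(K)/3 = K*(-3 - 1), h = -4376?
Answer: -27839/204320 ≈ -0.13625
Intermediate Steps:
Z(K) = -12 - 12*K (Z(K) = -12 + 3*(K*(-3 - 1)) = -12 + 3*(K*(-4)) = -12 + 3*(-4*K) = -12 - 12*K)
t(u) = -108 + 12*u (t(u) = -12 - 12*(8 - u) = -12 + (-96 + 12*u) = -108 + 12*u)
(T(25) - 29*(-24))/(h + t(-52)) = (1/(-65 + 25) - 29*(-24))/(-4376 + (-108 + 12*(-52))) = (1/(-40) + 696)/(-4376 + (-108 - 624)) = (-1/40 + 696)/(-4376 - 732) = (27839/40)/(-5108) = (27839/40)*(-1/5108) = -27839/204320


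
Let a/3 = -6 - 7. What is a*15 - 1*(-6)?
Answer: -579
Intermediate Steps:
a = -39 (a = 3*(-6 - 7) = 3*(-13) = -39)
a*15 - 1*(-6) = -39*15 - 1*(-6) = -585 + 6 = -579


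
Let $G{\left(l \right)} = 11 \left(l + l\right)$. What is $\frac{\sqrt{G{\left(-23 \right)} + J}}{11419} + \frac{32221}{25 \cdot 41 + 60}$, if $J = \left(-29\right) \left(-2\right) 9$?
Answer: $\frac{52562277}{1769945} \approx 29.697$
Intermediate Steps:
$G{\left(l \right)} = 22 l$ ($G{\left(l \right)} = 11 \cdot 2 l = 22 l$)
$J = 522$ ($J = 58 \cdot 9 = 522$)
$\frac{\sqrt{G{\left(-23 \right)} + J}}{11419} + \frac{32221}{25 \cdot 41 + 60} = \frac{\sqrt{22 \left(-23\right) + 522}}{11419} + \frac{32221}{25 \cdot 41 + 60} = \sqrt{-506 + 522} \cdot \frac{1}{11419} + \frac{32221}{1025 + 60} = \sqrt{16} \cdot \frac{1}{11419} + \frac{32221}{1085} = 4 \cdot \frac{1}{11419} + 32221 \cdot \frac{1}{1085} = \frac{4}{11419} + \frac{4603}{155} = \frac{52562277}{1769945}$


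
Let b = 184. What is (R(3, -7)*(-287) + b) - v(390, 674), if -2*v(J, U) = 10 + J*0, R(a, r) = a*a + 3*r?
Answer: 3633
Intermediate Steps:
R(a, r) = a² + 3*r
v(J, U) = -5 (v(J, U) = -(10 + J*0)/2 = -(10 + 0)/2 = -½*10 = -5)
(R(3, -7)*(-287) + b) - v(390, 674) = ((3² + 3*(-7))*(-287) + 184) - 1*(-5) = ((9 - 21)*(-287) + 184) + 5 = (-12*(-287) + 184) + 5 = (3444 + 184) + 5 = 3628 + 5 = 3633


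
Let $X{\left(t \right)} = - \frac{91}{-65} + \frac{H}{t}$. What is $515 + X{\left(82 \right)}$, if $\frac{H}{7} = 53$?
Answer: $\frac{213579}{410} \approx 520.92$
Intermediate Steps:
$H = 371$ ($H = 7 \cdot 53 = 371$)
$X{\left(t \right)} = \frac{7}{5} + \frac{371}{t}$ ($X{\left(t \right)} = - \frac{91}{-65} + \frac{371}{t} = \left(-91\right) \left(- \frac{1}{65}\right) + \frac{371}{t} = \frac{7}{5} + \frac{371}{t}$)
$515 + X{\left(82 \right)} = 515 + \left(\frac{7}{5} + \frac{371}{82}\right) = 515 + \frac{2429}{410} = \frac{213579}{410}$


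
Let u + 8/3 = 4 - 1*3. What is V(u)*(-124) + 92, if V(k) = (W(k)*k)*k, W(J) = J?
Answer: 17984/27 ≈ 666.07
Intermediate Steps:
u = -5/3 (u = -8/3 + (4 - 1*3) = -8/3 + (4 - 3) = -8/3 + 1 = -5/3 ≈ -1.6667)
V(k) = k**3 (V(k) = (k*k)*k = k**2*k = k**3)
V(u)*(-124) + 92 = (-5/3)**3*(-124) + 92 = -125/27*(-124) + 92 = 15500/27 + 92 = 17984/27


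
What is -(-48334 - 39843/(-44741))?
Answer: 2162471651/44741 ≈ 48333.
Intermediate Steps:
-(-48334 - 39843/(-44741)) = -(-48334 - 39843*(-1)/44741) = -(-48334 - 1*(-39843/44741)) = -(-48334 + 39843/44741) = -1*(-2162471651/44741) = 2162471651/44741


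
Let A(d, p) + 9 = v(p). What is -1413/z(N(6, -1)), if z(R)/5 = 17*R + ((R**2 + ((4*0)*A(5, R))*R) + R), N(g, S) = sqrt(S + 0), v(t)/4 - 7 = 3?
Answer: 1413/1625 + 25434*I/1625 ≈ 0.86954 + 15.652*I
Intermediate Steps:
v(t) = 40 (v(t) = 28 + 4*3 = 28 + 12 = 40)
A(d, p) = 31 (A(d, p) = -9 + 40 = 31)
N(g, S) = sqrt(S)
z(R) = 5*R**2 + 90*R (z(R) = 5*(17*R + ((R**2 + ((4*0)*31)*R) + R)) = 5*(17*R + ((R**2 + (0*31)*R) + R)) = 5*(17*R + ((R**2 + 0*R) + R)) = 5*(17*R + ((R**2 + 0) + R)) = 5*(17*R + (R**2 + R)) = 5*(17*R + (R + R**2)) = 5*(R**2 + 18*R) = 5*R**2 + 90*R)
-1413/z(N(6, -1)) = -1413*(-I/(5*(18 + sqrt(-1)))) = -1413*(-I*(18 - I)/1625) = -(-1413)*I*(18 - I)/1625 = 1413*I*(18 - I)/1625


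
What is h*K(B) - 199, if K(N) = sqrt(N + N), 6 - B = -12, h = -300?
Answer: -1999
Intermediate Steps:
B = 18 (B = 6 - 1*(-12) = 6 + 12 = 18)
K(N) = sqrt(2)*sqrt(N) (K(N) = sqrt(2*N) = sqrt(2)*sqrt(N))
h*K(B) - 199 = -300*sqrt(2)*sqrt(18) - 199 = -300*sqrt(2)*3*sqrt(2) - 199 = -300*6 - 199 = -1800 - 199 = -1999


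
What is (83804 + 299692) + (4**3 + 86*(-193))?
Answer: 366962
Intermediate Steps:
(83804 + 299692) + (4**3 + 86*(-193)) = 383496 + (64 - 16598) = 383496 - 16534 = 366962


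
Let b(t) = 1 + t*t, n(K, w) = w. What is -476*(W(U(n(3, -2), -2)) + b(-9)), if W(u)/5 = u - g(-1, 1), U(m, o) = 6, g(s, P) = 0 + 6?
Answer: -39032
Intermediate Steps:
g(s, P) = 6
b(t) = 1 + t²
W(u) = -30 + 5*u (W(u) = 5*(u - 1*6) = 5*(u - 6) = 5*(-6 + u) = -30 + 5*u)
-476*(W(U(n(3, -2), -2)) + b(-9)) = -476*((-30 + 5*6) + (1 + (-9)²)) = -476*((-30 + 30) + (1 + 81)) = -476*(0 + 82) = -476*82 = -39032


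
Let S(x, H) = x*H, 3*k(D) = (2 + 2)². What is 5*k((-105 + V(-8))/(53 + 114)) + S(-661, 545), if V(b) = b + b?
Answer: -1080655/3 ≈ -3.6022e+5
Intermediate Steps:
V(b) = 2*b
k(D) = 16/3 (k(D) = (2 + 2)²/3 = (⅓)*4² = (⅓)*16 = 16/3)
S(x, H) = H*x
5*k((-105 + V(-8))/(53 + 114)) + S(-661, 545) = 5*(16/3) + 545*(-661) = 80/3 - 360245 = -1080655/3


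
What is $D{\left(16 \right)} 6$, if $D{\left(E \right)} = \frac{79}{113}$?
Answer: $\frac{474}{113} \approx 4.1947$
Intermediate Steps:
$D{\left(E \right)} = \frac{79}{113}$ ($D{\left(E \right)} = 79 \cdot \frac{1}{113} = \frac{79}{113}$)
$D{\left(16 \right)} 6 = \frac{79}{113} \cdot 6 = \frac{474}{113}$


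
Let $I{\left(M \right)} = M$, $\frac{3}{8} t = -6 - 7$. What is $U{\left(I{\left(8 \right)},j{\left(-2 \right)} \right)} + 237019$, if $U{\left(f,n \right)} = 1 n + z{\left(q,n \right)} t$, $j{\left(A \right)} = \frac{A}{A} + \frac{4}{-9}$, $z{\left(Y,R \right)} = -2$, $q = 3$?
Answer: $\frac{2133800}{9} \approx 2.3709 \cdot 10^{5}$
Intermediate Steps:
$t = - \frac{104}{3}$ ($t = \frac{8 \left(-6 - 7\right)}{3} = \frac{8}{3} \left(-13\right) = - \frac{104}{3} \approx -34.667$)
$j{\left(A \right)} = \frac{5}{9}$ ($j{\left(A \right)} = 1 + 4 \left(- \frac{1}{9}\right) = 1 - \frac{4}{9} = \frac{5}{9}$)
$U{\left(f,n \right)} = \frac{208}{3} + n$ ($U{\left(f,n \right)} = 1 n - - \frac{208}{3} = n + \frac{208}{3} = \frac{208}{3} + n$)
$U{\left(I{\left(8 \right)},j{\left(-2 \right)} \right)} + 237019 = \left(\frac{208}{3} + \frac{5}{9}\right) + 237019 = \frac{629}{9} + 237019 = \frac{2133800}{9}$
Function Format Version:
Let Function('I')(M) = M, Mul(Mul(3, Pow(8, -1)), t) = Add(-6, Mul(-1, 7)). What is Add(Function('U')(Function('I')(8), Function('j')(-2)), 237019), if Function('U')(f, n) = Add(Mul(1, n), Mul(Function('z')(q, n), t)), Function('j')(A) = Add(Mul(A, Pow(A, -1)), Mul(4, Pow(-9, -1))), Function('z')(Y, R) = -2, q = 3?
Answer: Rational(2133800, 9) ≈ 2.3709e+5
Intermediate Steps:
t = Rational(-104, 3) (t = Mul(Rational(8, 3), Add(-6, Mul(-1, 7))) = Mul(Rational(8, 3), Add(-6, -7)) = Mul(Rational(8, 3), -13) = Rational(-104, 3) ≈ -34.667)
Function('j')(A) = Rational(5, 9) (Function('j')(A) = Add(1, Mul(4, Rational(-1, 9))) = Add(1, Rational(-4, 9)) = Rational(5, 9))
Function('U')(f, n) = Add(Rational(208, 3), n) (Function('U')(f, n) = Add(Mul(1, n), Mul(-2, Rational(-104, 3))) = Add(n, Rational(208, 3)) = Add(Rational(208, 3), n))
Add(Function('U')(Function('I')(8), Function('j')(-2)), 237019) = Add(Add(Rational(208, 3), Rational(5, 9)), 237019) = Add(Rational(629, 9), 237019) = Rational(2133800, 9)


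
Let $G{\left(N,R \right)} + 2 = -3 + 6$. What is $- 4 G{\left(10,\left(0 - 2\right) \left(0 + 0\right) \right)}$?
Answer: $-4$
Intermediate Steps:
$G{\left(N,R \right)} = 1$ ($G{\left(N,R \right)} = -2 + \left(-3 + 6\right) = -2 + 3 = 1$)
$- 4 G{\left(10,\left(0 - 2\right) \left(0 + 0\right) \right)} = \left(-4\right) 1 = -4$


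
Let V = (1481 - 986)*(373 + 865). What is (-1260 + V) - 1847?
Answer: 609703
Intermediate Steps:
V = 612810 (V = 495*1238 = 612810)
(-1260 + V) - 1847 = (-1260 + 612810) - 1847 = 611550 - 1847 = 609703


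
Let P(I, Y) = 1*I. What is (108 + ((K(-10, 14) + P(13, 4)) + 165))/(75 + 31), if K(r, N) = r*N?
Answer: 73/53 ≈ 1.3774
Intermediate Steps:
P(I, Y) = I
K(r, N) = N*r
(108 + ((K(-10, 14) + P(13, 4)) + 165))/(75 + 31) = (108 + ((14*(-10) + 13) + 165))/(75 + 31) = (108 + ((-140 + 13) + 165))/106 = (108 + (-127 + 165))*(1/106) = (108 + 38)*(1/106) = 146*(1/106) = 73/53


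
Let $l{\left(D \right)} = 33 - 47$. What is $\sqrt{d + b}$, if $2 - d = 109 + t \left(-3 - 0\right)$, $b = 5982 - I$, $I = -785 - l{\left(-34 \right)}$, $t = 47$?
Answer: $\sqrt{6787} \approx 82.383$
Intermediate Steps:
$l{\left(D \right)} = -14$
$I = -771$ ($I = -785 - -14 = -785 + 14 = -771$)
$b = 6753$ ($b = 5982 - -771 = 5982 + 771 = 6753$)
$d = 34$ ($d = 2 - \left(109 + 47 \left(-3 - 0\right)\right) = 2 - \left(109 + 47 \left(-3 + 0\right)\right) = 2 - \left(109 + 47 \left(-3\right)\right) = 2 - \left(109 - 141\right) = 2 - -32 = 2 + 32 = 34$)
$\sqrt{d + b} = \sqrt{34 + 6753} = \sqrt{6787}$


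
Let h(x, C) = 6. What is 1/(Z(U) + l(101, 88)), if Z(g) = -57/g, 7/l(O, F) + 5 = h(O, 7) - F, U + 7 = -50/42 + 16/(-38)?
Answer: 298932/1954589 ≈ 0.15294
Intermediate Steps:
U = -3436/399 (U = -7 + (-50/42 + 16/(-38)) = -7 + (-50*1/42 + 16*(-1/38)) = -7 + (-25/21 - 8/19) = -7 - 643/399 = -3436/399 ≈ -8.6115)
l(O, F) = 7/(1 - F) (l(O, F) = 7/(-5 + (6 - F)) = 7/(1 - F))
1/(Z(U) + l(101, 88)) = 1/(-57/(-3436/399) - 7/(-1 + 88)) = 1/(-57*(-399/3436) - 7/87) = 1/(22743/3436 - 7*1/87) = 1/(22743/3436 - 7/87) = 1/(1954589/298932) = 298932/1954589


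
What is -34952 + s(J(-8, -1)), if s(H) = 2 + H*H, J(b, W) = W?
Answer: -34949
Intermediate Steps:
s(H) = 2 + H²
-34952 + s(J(-8, -1)) = -34952 + (2 + (-1)²) = -34952 + (2 + 1) = -34952 + 3 = -34949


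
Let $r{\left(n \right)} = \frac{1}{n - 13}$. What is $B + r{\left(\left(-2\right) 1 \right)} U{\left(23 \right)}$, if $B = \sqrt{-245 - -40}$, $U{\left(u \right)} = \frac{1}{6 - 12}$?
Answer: $\frac{1}{90} + i \sqrt{205} \approx 0.011111 + 14.318 i$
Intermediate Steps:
$U{\left(u \right)} = - \frac{1}{6}$ ($U{\left(u \right)} = \frac{1}{-6} = - \frac{1}{6}$)
$B = i \sqrt{205}$ ($B = \sqrt{-245 + \left(-17 + 57\right)} = \sqrt{-245 + 40} = \sqrt{-205} = i \sqrt{205} \approx 14.318 i$)
$r{\left(n \right)} = \frac{1}{-13 + n}$
$B + r{\left(\left(-2\right) 1 \right)} U{\left(23 \right)} = i \sqrt{205} + \frac{1}{-13 - 2} \left(- \frac{1}{6}\right) = i \sqrt{205} + \frac{1}{-15} \left(- \frac{1}{6}\right) = i \sqrt{205} - - \frac{1}{90} = i \sqrt{205} + \frac{1}{90} = \frac{1}{90} + i \sqrt{205}$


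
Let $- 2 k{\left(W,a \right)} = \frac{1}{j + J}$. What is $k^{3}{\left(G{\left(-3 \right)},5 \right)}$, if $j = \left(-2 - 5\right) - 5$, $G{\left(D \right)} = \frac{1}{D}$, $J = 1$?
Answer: $\frac{1}{10648} \approx 9.3914 \cdot 10^{-5}$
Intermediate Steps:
$j = -12$ ($j = -7 - 5 = -12$)
$k{\left(W,a \right)} = \frac{1}{22}$ ($k{\left(W,a \right)} = - \frac{1}{2 \left(-12 + 1\right)} = - \frac{1}{2 \left(-11\right)} = \left(- \frac{1}{2}\right) \left(- \frac{1}{11}\right) = \frac{1}{22}$)
$k^{3}{\left(G{\left(-3 \right)},5 \right)} = \left(\frac{1}{22}\right)^{3} = \frac{1}{10648}$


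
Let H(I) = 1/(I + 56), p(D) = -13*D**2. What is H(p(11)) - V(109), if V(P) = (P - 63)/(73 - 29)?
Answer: -34913/33374 ≈ -1.0461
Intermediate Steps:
H(I) = 1/(56 + I)
V(P) = -63/44 + P/44 (V(P) = (-63 + P)/44 = (-63 + P)*(1/44) = -63/44 + P/44)
H(p(11)) - V(109) = 1/(56 - 13*11**2) - (-63/44 + (1/44)*109) = 1/(56 - 13*121) - (-63/44 + 109/44) = 1/(56 - 1573) - 1*23/22 = 1/(-1517) - 23/22 = -1/1517 - 23/22 = -34913/33374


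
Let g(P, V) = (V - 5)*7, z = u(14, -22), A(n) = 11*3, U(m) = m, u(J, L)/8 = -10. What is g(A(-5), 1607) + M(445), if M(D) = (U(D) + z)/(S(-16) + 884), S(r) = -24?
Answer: 1928881/172 ≈ 11214.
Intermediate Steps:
u(J, L) = -80 (u(J, L) = 8*(-10) = -80)
A(n) = 33
z = -80
g(P, V) = -35 + 7*V (g(P, V) = (-5 + V)*7 = -35 + 7*V)
M(D) = -4/43 + D/860 (M(D) = (D - 80)/(-24 + 884) = (-80 + D)/860 = (-80 + D)*(1/860) = -4/43 + D/860)
g(A(-5), 1607) + M(445) = (-35 + 7*1607) + (-4/43 + (1/860)*445) = (-35 + 11249) + (-4/43 + 89/172) = 11214 + 73/172 = 1928881/172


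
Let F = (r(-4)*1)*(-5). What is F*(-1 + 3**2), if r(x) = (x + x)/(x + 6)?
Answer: 160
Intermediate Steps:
r(x) = 2*x/(6 + x) (r(x) = (2*x)/(6 + x) = 2*x/(6 + x))
F = 20 (F = ((2*(-4)/(6 - 4))*1)*(-5) = ((2*(-4)/2)*1)*(-5) = ((2*(-4)*(1/2))*1)*(-5) = -4*1*(-5) = -4*(-5) = 20)
F*(-1 + 3**2) = 20*(-1 + 3**2) = 20*(-1 + 9) = 20*8 = 160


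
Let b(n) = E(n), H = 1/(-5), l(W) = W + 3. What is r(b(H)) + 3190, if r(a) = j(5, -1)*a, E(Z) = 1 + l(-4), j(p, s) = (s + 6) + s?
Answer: 3190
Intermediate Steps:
j(p, s) = 6 + 2*s (j(p, s) = (6 + s) + s = 6 + 2*s)
l(W) = 3 + W
H = -⅕ ≈ -0.20000
E(Z) = 0 (E(Z) = 1 + (3 - 4) = 1 - 1 = 0)
b(n) = 0
r(a) = 4*a (r(a) = (6 + 2*(-1))*a = (6 - 2)*a = 4*a)
r(b(H)) + 3190 = 4*0 + 3190 = 0 + 3190 = 3190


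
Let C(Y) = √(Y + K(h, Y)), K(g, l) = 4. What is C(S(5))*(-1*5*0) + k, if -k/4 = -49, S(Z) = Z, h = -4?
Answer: 196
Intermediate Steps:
C(Y) = √(4 + Y) (C(Y) = √(Y + 4) = √(4 + Y))
k = 196 (k = -4*(-49) = 196)
C(S(5))*(-1*5*0) + k = √(4 + 5)*(-1*5*0) + 196 = √9*(-5*0) + 196 = 3*0 + 196 = 0 + 196 = 196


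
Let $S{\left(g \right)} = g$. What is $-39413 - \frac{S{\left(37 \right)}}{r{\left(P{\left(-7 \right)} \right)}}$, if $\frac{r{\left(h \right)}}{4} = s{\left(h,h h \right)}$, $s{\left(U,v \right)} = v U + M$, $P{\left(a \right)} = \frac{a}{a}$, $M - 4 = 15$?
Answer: $- \frac{3153077}{80} \approx -39413.0$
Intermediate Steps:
$M = 19$ ($M = 4 + 15 = 19$)
$P{\left(a \right)} = 1$
$s{\left(U,v \right)} = 19 + U v$ ($s{\left(U,v \right)} = v U + 19 = U v + 19 = 19 + U v$)
$r{\left(h \right)} = 76 + 4 h^{3}$ ($r{\left(h \right)} = 4 \left(19 + h h h\right) = 4 \left(19 + h h^{2}\right) = 4 \left(19 + h^{3}\right) = 76 + 4 h^{3}$)
$-39413 - \frac{S{\left(37 \right)}}{r{\left(P{\left(-7 \right)} \right)}} = -39413 - \frac{37}{76 + 4 \cdot 1^{3}} = -39413 - \frac{37}{76 + 4 \cdot 1} = -39413 - \frac{37}{76 + 4} = -39413 - \frac{37}{80} = - \frac{3153077}{80}$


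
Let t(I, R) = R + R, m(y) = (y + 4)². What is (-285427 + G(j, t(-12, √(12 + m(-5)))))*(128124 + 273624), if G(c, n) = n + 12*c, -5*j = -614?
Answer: -570388552716/5 + 803496*√13 ≈ -1.1407e+11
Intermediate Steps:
m(y) = (4 + y)²
j = 614/5 (j = -⅕*(-614) = 614/5 ≈ 122.80)
t(I, R) = 2*R
(-285427 + G(j, t(-12, √(12 + m(-5)))))*(128124 + 273624) = (-285427 + (2*√(12 + (4 - 5)²) + 12*(614/5)))*(128124 + 273624) = (-285427 + (2*√(12 + (-1)²) + 7368/5))*401748 = (-285427 + (2*√(12 + 1) + 7368/5))*401748 = (-285427 + (2*√13 + 7368/5))*401748 = (-285427 + (7368/5 + 2*√13))*401748 = (-1419767/5 + 2*√13)*401748 = -570388552716/5 + 803496*√13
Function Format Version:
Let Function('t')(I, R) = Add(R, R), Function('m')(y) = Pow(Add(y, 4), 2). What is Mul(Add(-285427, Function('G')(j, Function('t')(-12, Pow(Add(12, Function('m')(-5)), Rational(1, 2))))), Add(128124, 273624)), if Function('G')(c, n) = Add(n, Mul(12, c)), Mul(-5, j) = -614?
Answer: Add(Rational(-570388552716, 5), Mul(803496, Pow(13, Rational(1, 2)))) ≈ -1.1407e+11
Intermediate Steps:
Function('m')(y) = Pow(Add(4, y), 2)
j = Rational(614, 5) (j = Mul(Rational(-1, 5), -614) = Rational(614, 5) ≈ 122.80)
Function('t')(I, R) = Mul(2, R)
Mul(Add(-285427, Function('G')(j, Function('t')(-12, Pow(Add(12, Function('m')(-5)), Rational(1, 2))))), Add(128124, 273624)) = Mul(Add(-285427, Add(Mul(2, Pow(Add(12, Pow(Add(4, -5), 2)), Rational(1, 2))), Mul(12, Rational(614, 5)))), Add(128124, 273624)) = Mul(Add(-285427, Add(Mul(2, Pow(Add(12, Pow(-1, 2)), Rational(1, 2))), Rational(7368, 5))), 401748) = Mul(Add(-285427, Add(Mul(2, Pow(Add(12, 1), Rational(1, 2))), Rational(7368, 5))), 401748) = Mul(Add(-285427, Add(Mul(2, Pow(13, Rational(1, 2))), Rational(7368, 5))), 401748) = Mul(Add(-285427, Add(Rational(7368, 5), Mul(2, Pow(13, Rational(1, 2))))), 401748) = Mul(Add(Rational(-1419767, 5), Mul(2, Pow(13, Rational(1, 2)))), 401748) = Add(Rational(-570388552716, 5), Mul(803496, Pow(13, Rational(1, 2))))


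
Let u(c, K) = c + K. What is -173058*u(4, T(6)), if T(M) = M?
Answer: -1730580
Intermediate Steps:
u(c, K) = K + c
-173058*u(4, T(6)) = -173058*(6 + 4) = -173058*10 = -1730580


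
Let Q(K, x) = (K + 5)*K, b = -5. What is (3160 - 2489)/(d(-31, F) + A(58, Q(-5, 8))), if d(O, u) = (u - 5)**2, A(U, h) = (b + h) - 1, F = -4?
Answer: 671/75 ≈ 8.9467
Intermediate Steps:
Q(K, x) = K*(5 + K) (Q(K, x) = (5 + K)*K = K*(5 + K))
A(U, h) = -6 + h (A(U, h) = (-5 + h) - 1 = -6 + h)
d(O, u) = (-5 + u)**2
(3160 - 2489)/(d(-31, F) + A(58, Q(-5, 8))) = (3160 - 2489)/((-5 - 4)**2 + (-6 - 5*(5 - 5))) = 671/((-9)**2 + (-6 - 5*0)) = 671/(81 + (-6 + 0)) = 671/(81 - 6) = 671/75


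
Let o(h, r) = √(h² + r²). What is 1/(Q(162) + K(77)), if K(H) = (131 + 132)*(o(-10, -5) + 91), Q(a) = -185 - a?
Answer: 23586/547653271 - 1315*√5/547653271 ≈ 3.7698e-5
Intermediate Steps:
K(H) = 23933 + 1315*√5 (K(H) = (131 + 132)*(√((-10)² + (-5)²) + 91) = 263*(√(100 + 25) + 91) = 263*(√125 + 91) = 263*(5*√5 + 91) = 263*(91 + 5*√5) = 23933 + 1315*√5)
1/(Q(162) + K(77)) = 1/((-185 - 1*162) + (23933 + 1315*√5)) = 1/((-185 - 162) + (23933 + 1315*√5)) = 1/(-347 + (23933 + 1315*√5)) = 1/(23586 + 1315*√5)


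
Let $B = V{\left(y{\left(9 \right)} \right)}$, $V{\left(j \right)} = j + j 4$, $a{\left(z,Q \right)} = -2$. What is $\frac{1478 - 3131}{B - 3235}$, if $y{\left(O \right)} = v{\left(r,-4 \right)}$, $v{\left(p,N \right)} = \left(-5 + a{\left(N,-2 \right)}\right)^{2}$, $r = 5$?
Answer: $\frac{1653}{2990} \approx 0.55284$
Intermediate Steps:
$v{\left(p,N \right)} = 49$ ($v{\left(p,N \right)} = \left(-5 - 2\right)^{2} = \left(-7\right)^{2} = 49$)
$y{\left(O \right)} = 49$
$V{\left(j \right)} = 5 j$ ($V{\left(j \right)} = j + 4 j = 5 j$)
$B = 245$ ($B = 5 \cdot 49 = 245$)
$\frac{1478 - 3131}{B - 3235} = \frac{1478 - 3131}{245 - 3235} = - \frac{1653}{-2990} = \left(-1653\right) \left(- \frac{1}{2990}\right) = \frac{1653}{2990}$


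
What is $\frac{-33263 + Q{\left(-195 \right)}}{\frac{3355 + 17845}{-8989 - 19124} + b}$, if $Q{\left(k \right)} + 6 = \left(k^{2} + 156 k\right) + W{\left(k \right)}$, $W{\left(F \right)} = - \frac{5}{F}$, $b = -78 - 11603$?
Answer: $\frac{9379387045}{4269318989} \approx 2.1969$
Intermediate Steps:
$b = -11681$
$Q{\left(k \right)} = -6 + k^{2} - \frac{5}{k} + 156 k$ ($Q{\left(k \right)} = -6 - \left(- k^{2} - 156 k + \frac{5}{k}\right) = -6 + \left(k^{2} - \frac{5}{k} + 156 k\right) = -6 + k^{2} - \frac{5}{k} + 156 k$)
$\frac{-33263 + Q{\left(-195 \right)}}{\frac{3355 + 17845}{-8989 - 19124} + b} = \frac{-33263 + \left(-6 + \left(-195\right)^{2} - \frac{5}{-195} + 156 \left(-195\right)\right)}{\frac{3355 + 17845}{-8989 - 19124} - 11681} = \frac{-33263 - - \frac{296362}{39}}{\frac{21200}{-28113} - 11681} = \frac{-33263 + \left(-6 + 38025 + \frac{1}{39} - 30420\right)}{21200 \left(- \frac{1}{28113}\right) - 11681} = \frac{-33263 + \frac{296362}{39}}{- \frac{21200}{28113} - 11681} = - \frac{1000895}{39 \left(- \frac{328409153}{28113}\right)} = \left(- \frac{1000895}{39}\right) \left(- \frac{28113}{328409153}\right) = \frac{9379387045}{4269318989}$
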